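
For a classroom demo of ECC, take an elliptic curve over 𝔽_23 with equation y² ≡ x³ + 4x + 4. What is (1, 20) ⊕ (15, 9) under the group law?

(19, 4)

(1, 20) + (15, 9). λ = (9 - 20)/(15 - 1) ≡ 12/14 mod 23. 14⁻¹ ≡ 5 (mod 23) since 14·5 = 70 ≡ 1, so λ ≡ 14.
  x = λ² - 1 - 15 = 196 - 16 ≡ 19; y = λ·(1 - 19) - 20 ≡ 4. → (19, 4)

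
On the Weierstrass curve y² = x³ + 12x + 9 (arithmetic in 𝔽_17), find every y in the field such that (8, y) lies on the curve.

x³ + 12x + 9 = 617 ≡ 5 (mod 17).
5 is a non-residue mod 17; no y exists.

none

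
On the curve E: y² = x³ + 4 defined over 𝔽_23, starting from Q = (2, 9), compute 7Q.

Double-and-add on 7 = (111)₂. Start with Q = (2, 9) for the leading 1-bit.
double: tangent at (2, 9): λ = (3·2² + 0)/(2·9) ≡ 12/18. 18⁻¹ ≡ 9 (mod 23), so λ ≡ 12·9 ≡ 16.
  x = λ² - 2 - 2 = 256 - 4 ≡ 22; y = λ·(2 - 22) - 9 ≡ 16. → (22, 16)
add Q: (22, 16) + (2, 9). λ = (9 - 16)/(2 - 22) ≡ 16/3 mod 23. 3⁻¹ ≡ 8 (mod 23), so λ ≡ 13.
  x = λ² - 22 - 2 = 169 - 24 ≡ 7; y = λ·(22 - 7) - 16 ≡ 18. → (7, 18)
double: tangent at (7, 18): λ = (3·7² + 0)/(2·18) ≡ 9/13. 13⁻¹ ≡ 16 (mod 23) since 13·16 = 208 ≡ 1, so λ ≡ 9·16 ≡ 6.
  x = λ² - 7 - 7 = 36 - 14 ≡ 22; y = λ·(7 - 22) - 18 ≡ 7. → (22, 7)
add Q: (22, 7) + (2, 9). λ = (9 - 7)/(2 - 22) ≡ 2/3 mod 23. 3⁻¹ ≡ 8 (mod 23), so λ ≡ 16.
  x = λ² - 22 - 2 = 256 - 24 ≡ 2; y = λ·(22 - 2) - 7 ≡ 14. → (2, 14)

(2, 14)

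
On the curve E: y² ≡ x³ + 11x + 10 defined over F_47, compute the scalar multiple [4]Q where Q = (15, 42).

Repeated addition: build up to 4Q.
2Q: tangent at (15, 42): λ = (3·15² + 11)/(2·42) ≡ 28/37. 37⁻¹ ≡ 14 (mod 47), so λ ≡ 28·14 ≡ 16.
  x = λ² - 15 - 15 = 256 - 30 ≡ 38; y = λ·(15 - 38) - 42 ≡ 13. → (38, 13)
3Q: (38, 13) + (15, 42). λ = (42 - 13)/(15 - 38) ≡ 29/24 mod 47. 24⁻¹ ≡ 2 (mod 47), so λ ≡ 11.
  x = λ² - 38 - 15 = 121 - 53 ≡ 21; y = λ·(38 - 21) - 13 ≡ 33. → (21, 33)
4Q: (21, 33) + (15, 42). λ = (42 - 33)/(15 - 21) ≡ 9/41 mod 47. 41⁻¹ ≡ 39 (mod 47), so λ ≡ 22.
  x = λ² - 21 - 15 = 484 - 36 ≡ 25; y = λ·(21 - 25) - 33 ≡ 20. → (25, 20)

(25, 20)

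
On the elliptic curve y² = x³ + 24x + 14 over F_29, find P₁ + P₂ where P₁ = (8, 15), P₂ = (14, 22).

(14, 7)

(8, 15) + (14, 22). λ = (22 - 15)/(14 - 8) ≡ 7/6 mod 29. 6⁻¹ ≡ 5 (mod 29), so λ ≡ 6.
  x = λ² - 8 - 14 = 36 - 22 ≡ 14; y = λ·(8 - 14) - 15 ≡ 7. → (14, 7)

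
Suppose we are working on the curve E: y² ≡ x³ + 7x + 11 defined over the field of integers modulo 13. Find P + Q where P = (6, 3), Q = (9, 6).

(6, 3) + (9, 6). λ = (6 - 3)/(9 - 6) ≡ 3/3 mod 13. 3⁻¹ ≡ 9 (mod 13), so λ ≡ 1.
  x = λ² - 6 - 9 = 1 - 15 ≡ 12; y = λ·(6 - 12) - 3 ≡ 4. → (12, 4)

(12, 4)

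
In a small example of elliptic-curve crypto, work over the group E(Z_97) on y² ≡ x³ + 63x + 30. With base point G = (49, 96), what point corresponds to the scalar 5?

Repeated addition: build up to 5G.
2G: tangent at (49, 96): λ = (3·49² + 63)/(2·96) ≡ 88/95. 95⁻¹ ≡ 48 (mod 97) since 95·48 = 4560 ≡ 1, so λ ≡ 88·48 ≡ 53.
  x = λ² - 49 - 49 = 2809 - 98 ≡ 92; y = λ·(49 - 92) - 96 ≡ 50. → (92, 50)
3G: (92, 50) + (49, 96). λ = (96 - 50)/(49 - 92) ≡ 46/54 mod 97. 54⁻¹ ≡ 9 (mod 97), so λ ≡ 26.
  x = λ² - 92 - 49 = 676 - 141 ≡ 50; y = λ·(92 - 50) - 50 ≡ 72. → (50, 72)
4G: (50, 72) + (49, 96). λ = (96 - 72)/(49 - 50) ≡ 24/96 mod 97. 96⁻¹ ≡ 96 (mod 97), so λ ≡ 73.
  x = λ² - 50 - 49 = 5329 - 99 ≡ 89; y = λ·(50 - 89) - 72 ≡ 88. → (89, 88)
5G: (89, 88) + (49, 96). λ = (96 - 88)/(49 - 89) ≡ 8/57 mod 97. 57⁻¹ ≡ 80 (mod 97), so λ ≡ 58.
  x = λ² - 89 - 49 = 3364 - 138 ≡ 25; y = λ·(89 - 25) - 88 ≡ 35. → (25, 35)

(25, 35)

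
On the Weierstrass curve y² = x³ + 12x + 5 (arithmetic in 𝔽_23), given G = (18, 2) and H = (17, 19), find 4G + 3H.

(4, 18)

First 4G:
Double-and-add on 4 = (100)₂. Start with G = (18, 2) for the leading 1-bit.
double: tangent at (18, 2): λ = (3·18² + 12)/(2·2) ≡ 18/4. 4⁻¹ ≡ 6 (mod 23), so λ ≡ 18·6 ≡ 16.
  x = λ² - 18 - 18 = 256 - 36 ≡ 13; y = λ·(18 - 13) - 2 ≡ 9. → (13, 9)
double: tangent at (13, 9): λ = (3·13² + 12)/(2·9) ≡ 13/18. 18⁻¹ ≡ 9 (mod 23) since 18·9 = 162 ≡ 1, so λ ≡ 13·9 ≡ 2.
  x = λ² - 13 - 13 = 4 - 26 ≡ 1; y = λ·(13 - 1) - 9 ≡ 15. → (1, 15)
4G = (1, 15).
Next 3H:
Repeated addition: build up to 3H.
2H: tangent at (17, 19): λ = (3·17² + 12)/(2·19) ≡ 5/15. 15⁻¹ ≡ 20 (mod 23) since 15·20 = 300 ≡ 1, so λ ≡ 5·20 ≡ 8.
  x = λ² - 17 - 17 = 64 - 34 ≡ 7; y = λ·(17 - 7) - 19 ≡ 15. → (7, 15)
3H: (7, 15) + (17, 19). λ = (19 - 15)/(17 - 7) ≡ 4/10 mod 23. 10⁻¹ ≡ 7 (mod 23) since 10·7 = 70 ≡ 1, so λ ≡ 5.
  x = λ² - 7 - 17 = 25 - 24 ≡ 1; y = λ·(7 - 1) - 15 ≡ 15. → (1, 15)
3H = (1, 15).
Finally 4G + 3H:
tangent at (1, 15): λ = (3·1² + 12)/(2·15) ≡ 15/7. 7⁻¹ ≡ 10 (mod 23) since 7·10 = 70 ≡ 1, so λ ≡ 15·10 ≡ 12.
  x = λ² - 1 - 1 = 144 - 2 ≡ 4; y = λ·(1 - 4) - 15 ≡ 18. → (4, 18)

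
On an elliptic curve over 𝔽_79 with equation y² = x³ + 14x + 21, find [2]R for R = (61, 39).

(58, 5)

tangent at (61, 39): λ = (3·61² + 14)/(2·39) ≡ 38/78. 78⁻¹ ≡ 78 (mod 79) since 78·78 = 6084 ≡ 1, so λ ≡ 38·78 ≡ 41.
  x = λ² - 61 - 61 = 1681 - 122 ≡ 58; y = λ·(61 - 58) - 39 ≡ 5. → (58, 5)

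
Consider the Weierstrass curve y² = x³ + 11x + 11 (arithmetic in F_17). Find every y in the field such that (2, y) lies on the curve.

none

x³ + 11x + 11 = 41 ≡ 7 (mod 17).
7 is a non-residue mod 17; no y exists.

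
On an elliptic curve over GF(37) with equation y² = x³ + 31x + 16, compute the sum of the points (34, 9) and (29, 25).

(34, 9) + (29, 25). λ = (25 - 9)/(29 - 34) ≡ 16/32 mod 37. 32⁻¹ ≡ 22 (mod 37) since 32·22 = 704 ≡ 1, so λ ≡ 19.
  x = λ² - 34 - 29 = 361 - 63 ≡ 2; y = λ·(34 - 2) - 9 ≡ 7. → (2, 7)

(2, 7)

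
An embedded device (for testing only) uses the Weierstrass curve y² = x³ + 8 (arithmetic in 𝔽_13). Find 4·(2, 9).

Write G = (2, 9).
Repeated addition: build up to 4G.
2G: tangent at (2, 9): λ = (3·2² + 0)/(2·9) ≡ 12/5. 5⁻¹ ≡ 8 (mod 13) since 5·8 = 40 ≡ 1, so λ ≡ 12·8 ≡ 5.
  x = λ² - 2 - 2 = 25 - 4 ≡ 8; y = λ·(2 - 8) - 9 ≡ 0. → (8, 0)
3G: (8, 0) + (2, 9). λ = (9 - 0)/(2 - 8) ≡ 9/7 mod 13. 7⁻¹ ≡ 2 (mod 13), so λ ≡ 5.
  x = λ² - 8 - 2 = 25 - 10 ≡ 2; y = λ·(8 - 2) - 0 ≡ 4. → (2, 4)
4G: (2, 4) + (2, 9): same x and y₁ ≡ -y₂, so the sum is O.

O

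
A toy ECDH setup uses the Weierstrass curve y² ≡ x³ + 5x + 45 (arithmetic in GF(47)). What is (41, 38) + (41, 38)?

tangent at (41, 38): λ = (3·41² + 5)/(2·38) ≡ 19/29. 29⁻¹ ≡ 13 (mod 47), so λ ≡ 19·13 ≡ 12.
  x = λ² - 41 - 41 = 144 - 82 ≡ 15; y = λ·(41 - 15) - 38 ≡ 39. → (15, 39)

(15, 39)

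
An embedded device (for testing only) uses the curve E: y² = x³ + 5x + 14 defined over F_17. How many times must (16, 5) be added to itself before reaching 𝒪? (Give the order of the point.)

7

2P: tangent at (16, 5): λ = (3·16² + 5)/(2·5) ≡ 8/10. 10⁻¹ ≡ 12 (mod 17), so λ ≡ 8·12 ≡ 11.
  x = λ² - 16 - 16 = 121 - 32 ≡ 4; y = λ·(16 - 4) - 5 ≡ 8. → (4, 8)
3P: (4, 8) + (16, 5). λ = (5 - 8)/(16 - 4) ≡ 14/12 mod 17. 12⁻¹ ≡ 10 (mod 17), so λ ≡ 4.
  x = λ² - 4 - 16 = 16 - 20 ≡ 13; y = λ·(4 - 13) - 8 ≡ 7. → (13, 7)
4P: (13, 7) + (16, 5). λ = (5 - 7)/(16 - 13) ≡ 15/3 mod 17. 3⁻¹ ≡ 6 (mod 17), so λ ≡ 5.
  x = λ² - 13 - 16 = 25 - 29 ≡ 13; y = λ·(13 - 13) - 7 ≡ 10. → (13, 10)
5P: (13, 10) + (16, 5). λ = (5 - 10)/(16 - 13) ≡ 12/3 mod 17. 3⁻¹ ≡ 6 (mod 17), so λ ≡ 4.
  x = λ² - 13 - 16 = 16 - 29 ≡ 4; y = λ·(13 - 4) - 10 ≡ 9. → (4, 9)
6P: (4, 9) + (16, 5). λ = (5 - 9)/(16 - 4) ≡ 13/12 mod 17. 12⁻¹ ≡ 10 (mod 17), so λ ≡ 11.
  x = λ² - 4 - 16 = 121 - 20 ≡ 16; y = λ·(4 - 16) - 9 ≡ 12. → (16, 12)
7P: (16, 12) + (16, 5): same x and y₁ ≡ -y₂, so the sum is 𝒪.
7P = 𝒪, so the order is 7.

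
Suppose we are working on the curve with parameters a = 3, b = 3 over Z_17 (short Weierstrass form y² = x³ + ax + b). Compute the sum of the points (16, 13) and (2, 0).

(14, 1)

(16, 13) + (2, 0). λ = (0 - 13)/(2 - 16) ≡ 4/3 mod 17. 3⁻¹ ≡ 6 (mod 17), so λ ≡ 7.
  x = λ² - 16 - 2 = 49 - 18 ≡ 14; y = λ·(16 - 14) - 13 ≡ 1. → (14, 1)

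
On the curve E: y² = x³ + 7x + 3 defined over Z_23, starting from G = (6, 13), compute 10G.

(5, 18)

Double-and-add on 10 = (1010)₂. Start with G = (6, 13) for the leading 1-bit.
double: tangent at (6, 13): λ = (3·6² + 7)/(2·13) ≡ 0/3. 3⁻¹ ≡ 8 (mod 23) since 3·8 = 24 ≡ 1, so λ ≡ 0·8 ≡ 0.
  x = λ² - 6 - 6 = 0 - 12 ≡ 11; y = λ·(6 - 11) - 13 ≡ 10. → (11, 10)
double: tangent at (11, 10): λ = (3·11² + 7)/(2·10) ≡ 2/20. 20⁻¹ ≡ 15 (mod 23) since 20·15 = 300 ≡ 1, so λ ≡ 2·15 ≡ 7.
  x = λ² - 11 - 11 = 49 - 22 ≡ 4; y = λ·(11 - 4) - 10 ≡ 16. → (4, 16)
add G: (4, 16) + (6, 13). λ = (13 - 16)/(6 - 4) ≡ 20/2 mod 23. 2⁻¹ ≡ 12 (mod 23), so λ ≡ 10.
  x = λ² - 4 - 6 = 100 - 10 ≡ 21; y = λ·(4 - 21) - 16 ≡ 21. → (21, 21)
double: tangent at (21, 21): λ = (3·21² + 7)/(2·21) ≡ 19/19. 19⁻¹ ≡ 17 (mod 23), so λ ≡ 19·17 ≡ 1.
  x = λ² - 21 - 21 = 1 - 42 ≡ 5; y = λ·(21 - 5) - 21 ≡ 18. → (5, 18)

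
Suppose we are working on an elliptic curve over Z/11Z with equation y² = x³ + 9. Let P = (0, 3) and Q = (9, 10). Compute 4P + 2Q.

First 4P:
Double-and-add on 4 = (100)₂. Start with P = (0, 3) for the leading 1-bit.
double: tangent at (0, 3): λ = (3·0² + 0)/(2·3) ≡ 0/6. 6⁻¹ ≡ 2 (mod 11), so λ ≡ 0·2 ≡ 0.
  x = λ² - 0 - 0 = 0 - 0 ≡ 0; y = λ·(0 - 0) - 3 ≡ 8. → (0, 8)
double: tangent at (0, 8): λ = (3·0² + 0)/(2·8) ≡ 0/5. 5⁻¹ ≡ 9 (mod 11) since 5·9 = 45 ≡ 1, so λ ≡ 0·9 ≡ 0.
  x = λ² - 0 - 0 = 0 - 0 ≡ 0; y = λ·(0 - 0) - 8 ≡ 3. → (0, 3)
4P = (0, 3).
Next 2Q:
Repeated addition: build up to 2Q.
2Q: tangent at (9, 10): λ = (3·9² + 0)/(2·10) ≡ 1/9. 9⁻¹ ≡ 5 (mod 11) since 9·5 = 45 ≡ 1, so λ ≡ 1·5 ≡ 5.
  x = λ² - 9 - 9 = 25 - 18 ≡ 7; y = λ·(9 - 7) - 10 ≡ 0. → (7, 0)
2Q = (7, 0).
Finally 4P + 2Q:
(0, 3) + (7, 0). λ = (0 - 3)/(7 - 0) ≡ 8/7 mod 11. 7⁻¹ ≡ 8 (mod 11), so λ ≡ 9.
  x = λ² - 0 - 7 = 81 - 7 ≡ 8; y = λ·(0 - 8) - 3 ≡ 2. → (8, 2)

(8, 2)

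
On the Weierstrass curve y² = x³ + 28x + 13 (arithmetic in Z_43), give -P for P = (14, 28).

(14, 15)

-(14, 28) = (14, -28 mod 43) = (14, 15).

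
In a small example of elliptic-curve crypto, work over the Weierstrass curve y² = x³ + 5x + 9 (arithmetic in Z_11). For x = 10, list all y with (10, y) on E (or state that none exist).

5, 6

x³ + 5x + 9 = 1059 ≡ 3 (mod 11).
Square roots of 3 mod 11: 5 and 6 (since 5² = 25 ≡ 3).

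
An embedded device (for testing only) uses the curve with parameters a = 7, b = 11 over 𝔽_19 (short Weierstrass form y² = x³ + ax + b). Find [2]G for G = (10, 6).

(5, 0)

tangent at (10, 6): λ = (3·10² + 7)/(2·6) ≡ 3/12. 12⁻¹ ≡ 8 (mod 19), so λ ≡ 3·8 ≡ 5.
  x = λ² - 10 - 10 = 25 - 20 ≡ 5; y = λ·(10 - 5) - 6 ≡ 0. → (5, 0)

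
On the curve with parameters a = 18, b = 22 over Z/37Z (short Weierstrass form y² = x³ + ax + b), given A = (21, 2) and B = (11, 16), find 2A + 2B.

First 2A:
Repeated addition: build up to 2A.
2A: tangent at (21, 2): λ = (3·21² + 18)/(2·2) ≡ 9/4. 4⁻¹ ≡ 28 (mod 37), so λ ≡ 9·28 ≡ 30.
  x = λ² - 21 - 21 = 900 - 42 ≡ 7; y = λ·(21 - 7) - 2 ≡ 11. → (7, 11)
2A = (7, 11).
Next 2B:
Repeated addition: build up to 2B.
2B: tangent at (11, 16): λ = (3·11² + 18)/(2·16) ≡ 11/32. 32⁻¹ ≡ 22 (mod 37) since 32·22 = 704 ≡ 1, so λ ≡ 11·22 ≡ 20.
  x = λ² - 11 - 11 = 400 - 22 ≡ 8; y = λ·(11 - 8) - 16 ≡ 7. → (8, 7)
2B = (8, 7).
Finally 2A + 2B:
(7, 11) + (8, 7). λ = (7 - 11)/(8 - 7) ≡ 33/1 mod 37. 1⁻¹ ≡ 1 (mod 37), so λ ≡ 33.
  x = λ² - 7 - 8 = 1089 - 15 ≡ 1; y = λ·(7 - 1) - 11 ≡ 2. → (1, 2)

(1, 2)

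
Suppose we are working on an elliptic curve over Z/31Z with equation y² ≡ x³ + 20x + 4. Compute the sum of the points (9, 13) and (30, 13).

(23, 18)

(9, 13) + (30, 13). λ = (13 - 13)/(30 - 9) ≡ 0/21 mod 31. 21⁻¹ ≡ 3 (mod 31), so λ ≡ 0.
  x = λ² - 9 - 30 = 0 - 39 ≡ 23; y = λ·(9 - 23) - 13 ≡ 18. → (23, 18)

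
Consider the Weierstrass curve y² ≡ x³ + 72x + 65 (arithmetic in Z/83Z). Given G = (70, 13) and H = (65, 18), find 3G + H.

First 3G:
Repeated addition: build up to 3G.
2G: tangent at (70, 13): λ = (3·70² + 72)/(2·13) ≡ 81/26. 26⁻¹ ≡ 16 (mod 83), so λ ≡ 81·16 ≡ 51.
  x = λ² - 70 - 70 = 2601 - 140 ≡ 54; y = λ·(70 - 54) - 13 ≡ 56. → (54, 56)
3G: (54, 56) + (70, 13). λ = (13 - 56)/(70 - 54) ≡ 40/16 mod 83. 16⁻¹ ≡ 26 (mod 83), so λ ≡ 44.
  x = λ² - 54 - 70 = 1936 - 124 ≡ 69; y = λ·(54 - 69) - 56 ≡ 31. → (69, 31)
3G = (69, 31).
Finally 3G + H:
(69, 31) + (65, 18). λ = (18 - 31)/(65 - 69) ≡ 70/79 mod 83. 79⁻¹ ≡ 62 (mod 83) since 79·62 = 4898 ≡ 1, so λ ≡ 24.
  x = λ² - 69 - 65 = 576 - 134 ≡ 27; y = λ·(69 - 27) - 31 ≡ 64. → (27, 64)

(27, 64)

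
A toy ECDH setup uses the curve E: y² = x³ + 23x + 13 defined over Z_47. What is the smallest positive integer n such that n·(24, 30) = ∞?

2P: tangent at (24, 30): λ = (3·24² + 23)/(2·30) ≡ 12/13. 13⁻¹ ≡ 29 (mod 47), so λ ≡ 12·29 ≡ 19.
  x = λ² - 24 - 24 = 361 - 48 ≡ 31; y = λ·(24 - 31) - 30 ≡ 25. → (31, 25)
3P: (31, 25) + (24, 30). λ = (30 - 25)/(24 - 31) ≡ 5/40 mod 47. 40⁻¹ ≡ 20 (mod 47) since 40·20 = 800 ≡ 1, so λ ≡ 6.
  x = λ² - 31 - 24 = 36 - 55 ≡ 28; y = λ·(31 - 28) - 25 ≡ 40. → (28, 40)
4P: (28, 40) + (24, 30). λ = (30 - 40)/(24 - 28) ≡ 37/43 mod 47. 43⁻¹ ≡ 35 (mod 47), so λ ≡ 26.
  x = λ² - 28 - 24 = 676 - 52 ≡ 13; y = λ·(28 - 13) - 40 ≡ 21. → (13, 21)
5P: (13, 21) + (24, 30). λ = (30 - 21)/(24 - 13) ≡ 9/11 mod 47. 11⁻¹ ≡ 30 (mod 47), so λ ≡ 35.
  x = λ² - 13 - 24 = 1225 - 37 ≡ 13; y = λ·(13 - 13) - 21 ≡ 26. → (13, 26)
6P: (13, 26) + (24, 30). λ = (30 - 26)/(24 - 13) ≡ 4/11 mod 47. 11⁻¹ ≡ 30 (mod 47) since 11·30 = 330 ≡ 1, so λ ≡ 26.
  x = λ² - 13 - 24 = 676 - 37 ≡ 28; y = λ·(13 - 28) - 26 ≡ 7. → (28, 7)
7P: (28, 7) + (24, 30). λ = (30 - 7)/(24 - 28) ≡ 23/43 mod 47. 43⁻¹ ≡ 35 (mod 47) since 43·35 = 1505 ≡ 1, so λ ≡ 6.
  x = λ² - 28 - 24 = 36 - 52 ≡ 31; y = λ·(28 - 31) - 7 ≡ 22. → (31, 22)
8P: (31, 22) + (24, 30). λ = (30 - 22)/(24 - 31) ≡ 8/40 mod 47. 40⁻¹ ≡ 20 (mod 47) since 40·20 = 800 ≡ 1, so λ ≡ 19.
  x = λ² - 31 - 24 = 361 - 55 ≡ 24; y = λ·(31 - 24) - 22 ≡ 17. → (24, 17)
9P: (24, 17) + (24, 30): same x and y₁ ≡ -y₂, so the sum is ∞.
9P = ∞, so the order is 9.

9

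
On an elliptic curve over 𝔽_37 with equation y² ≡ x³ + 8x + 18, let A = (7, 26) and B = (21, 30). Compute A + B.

(7, 26) + (21, 30). λ = (30 - 26)/(21 - 7) ≡ 4/14 mod 37. 14⁻¹ ≡ 8 (mod 37) since 14·8 = 112 ≡ 1, so λ ≡ 32.
  x = λ² - 7 - 21 = 1024 - 28 ≡ 34; y = λ·(7 - 34) - 26 ≡ 35. → (34, 35)

(34, 35)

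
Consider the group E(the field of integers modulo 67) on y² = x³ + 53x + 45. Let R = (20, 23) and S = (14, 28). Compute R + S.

(43, 52)

(20, 23) + (14, 28). λ = (28 - 23)/(14 - 20) ≡ 5/61 mod 67. 61⁻¹ ≡ 11 (mod 67) since 61·11 = 671 ≡ 1, so λ ≡ 55.
  x = λ² - 20 - 14 = 3025 - 34 ≡ 43; y = λ·(20 - 43) - 23 ≡ 52. → (43, 52)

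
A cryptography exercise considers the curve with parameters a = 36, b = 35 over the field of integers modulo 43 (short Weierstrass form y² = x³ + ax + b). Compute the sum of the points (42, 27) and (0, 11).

(42, 16)

(42, 27) + (0, 11). λ = (11 - 27)/(0 - 42) ≡ 27/1 mod 43. 1⁻¹ ≡ 1 (mod 43), so λ ≡ 27.
  x = λ² - 42 - 0 = 729 - 42 ≡ 42; y = λ·(42 - 42) - 27 ≡ 16. → (42, 16)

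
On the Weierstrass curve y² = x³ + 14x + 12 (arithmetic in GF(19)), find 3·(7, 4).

(16, 0)

Write Q = (7, 4).
Repeated addition: build up to 3Q.
2Q: tangent at (7, 4): λ = (3·7² + 14)/(2·4) ≡ 9/8. 8⁻¹ ≡ 12 (mod 19), so λ ≡ 9·12 ≡ 13.
  x = λ² - 7 - 7 = 169 - 14 ≡ 3; y = λ·(7 - 3) - 4 ≡ 10. → (3, 10)
3Q: (3, 10) + (7, 4). λ = (4 - 10)/(7 - 3) ≡ 13/4 mod 19. 4⁻¹ ≡ 5 (mod 19), so λ ≡ 8.
  x = λ² - 3 - 7 = 64 - 10 ≡ 16; y = λ·(3 - 16) - 10 ≡ 0. → (16, 0)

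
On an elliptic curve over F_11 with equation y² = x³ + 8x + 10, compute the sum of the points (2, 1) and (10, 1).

(2, 1) + (10, 1). λ = (1 - 1)/(10 - 2) ≡ 0/8 mod 11. 8⁻¹ ≡ 7 (mod 11), so λ ≡ 0.
  x = λ² - 2 - 10 = 0 - 12 ≡ 10; y = λ·(2 - 10) - 1 ≡ 10. → (10, 10)

(10, 10)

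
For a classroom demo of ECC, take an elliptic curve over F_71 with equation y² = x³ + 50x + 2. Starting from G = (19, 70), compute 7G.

Repeated addition: build up to 7G.
2G: tangent at (19, 70): λ = (3·19² + 50)/(2·70) ≡ 68/69. 69⁻¹ ≡ 35 (mod 71), so λ ≡ 68·35 ≡ 37.
  x = λ² - 19 - 19 = 1369 - 38 ≡ 53; y = λ·(19 - 53) - 70 ≡ 21. → (53, 21)
3G: (53, 21) + (19, 70). λ = (70 - 21)/(19 - 53) ≡ 49/37 mod 71. 37⁻¹ ≡ 48 (mod 71) since 37·48 = 1776 ≡ 1, so λ ≡ 9.
  x = λ² - 53 - 19 = 81 - 72 ≡ 9; y = λ·(53 - 9) - 21 ≡ 20. → (9, 20)
4G: (9, 20) + (19, 70). λ = (70 - 20)/(19 - 9) ≡ 50/10 mod 71. 10⁻¹ ≡ 64 (mod 71) since 10·64 = 640 ≡ 1, so λ ≡ 5.
  x = λ² - 9 - 19 = 25 - 28 ≡ 68; y = λ·(9 - 68) - 20 ≡ 40. → (68, 40)
5G: (68, 40) + (19, 70). λ = (70 - 40)/(19 - 68) ≡ 30/22 mod 71. 22⁻¹ ≡ 42 (mod 71), so λ ≡ 53.
  x = λ² - 68 - 19 = 2809 - 87 ≡ 24; y = λ·(68 - 24) - 40 ≡ 20. → (24, 20)
6G: (24, 20) + (19, 70). λ = (70 - 20)/(19 - 24) ≡ 50/66 mod 71. 66⁻¹ ≡ 14 (mod 71), so λ ≡ 61.
  x = λ² - 24 - 19 = 3721 - 43 ≡ 57; y = λ·(24 - 57) - 20 ≡ 26. → (57, 26)
7G: (57, 26) + (19, 70). λ = (70 - 26)/(19 - 57) ≡ 44/33 mod 71. 33⁻¹ ≡ 28 (mod 71), so λ ≡ 25.
  x = λ² - 57 - 19 = 625 - 76 ≡ 52; y = λ·(57 - 52) - 26 ≡ 28. → (52, 28)

(52, 28)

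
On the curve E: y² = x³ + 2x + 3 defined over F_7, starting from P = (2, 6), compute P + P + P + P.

(3, 6)

Repeated addition: build up to 4P.
2P: tangent at (2, 6): λ = (3·2² + 2)/(2·6) ≡ 0/5. 5⁻¹ ≡ 3 (mod 7), so λ ≡ 0·3 ≡ 0.
  x = λ² - 2 - 2 = 0 - 4 ≡ 3; y = λ·(2 - 3) - 6 ≡ 1. → (3, 1)
3P: (3, 1) + (2, 6). λ = (6 - 1)/(2 - 3) ≡ 5/6 mod 7. 6⁻¹ ≡ 6 (mod 7), so λ ≡ 2.
  x = λ² - 3 - 2 = 4 - 5 ≡ 6; y = λ·(3 - 6) - 1 ≡ 0. → (6, 0)
4P: (6, 0) + (2, 6). λ = (6 - 0)/(2 - 6) ≡ 6/3 mod 7. 3⁻¹ ≡ 5 (mod 7), so λ ≡ 2.
  x = λ² - 6 - 2 = 4 - 8 ≡ 3; y = λ·(6 - 3) - 0 ≡ 6. → (3, 6)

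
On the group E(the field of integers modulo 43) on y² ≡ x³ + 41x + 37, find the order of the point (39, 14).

3

2P: tangent at (39, 14): λ = (3·39² + 41)/(2·14) ≡ 3/28. 28⁻¹ ≡ 20 (mod 43) since 28·20 = 560 ≡ 1, so λ ≡ 3·20 ≡ 17.
  x = λ² - 39 - 39 = 289 - 78 ≡ 39; y = λ·(39 - 39) - 14 ≡ 29. → (39, 29)
3P: (39, 29) + (39, 14): same x and y₁ ≡ -y₂, so the sum is 𝒪.
3P = 𝒪, so the order is 3.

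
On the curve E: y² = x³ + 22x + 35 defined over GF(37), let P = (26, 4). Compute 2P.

tangent at (26, 4): λ = (3·26² + 22)/(2·4) ≡ 15/8. 8⁻¹ ≡ 14 (mod 37) since 8·14 = 112 ≡ 1, so λ ≡ 15·14 ≡ 25.
  x = λ² - 26 - 26 = 625 - 52 ≡ 18; y = λ·(26 - 18) - 4 ≡ 11. → (18, 11)

(18, 11)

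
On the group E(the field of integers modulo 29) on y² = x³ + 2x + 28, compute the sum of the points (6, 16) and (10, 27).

(26, 16)

(6, 16) + (10, 27). λ = (27 - 16)/(10 - 6) ≡ 11/4 mod 29. 4⁻¹ ≡ 22 (mod 29), so λ ≡ 10.
  x = λ² - 6 - 10 = 100 - 16 ≡ 26; y = λ·(6 - 26) - 16 ≡ 16. → (26, 16)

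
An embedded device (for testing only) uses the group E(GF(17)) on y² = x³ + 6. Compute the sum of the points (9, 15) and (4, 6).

(9, 15) + (4, 6). λ = (6 - 15)/(4 - 9) ≡ 8/12 mod 17. 12⁻¹ ≡ 10 (mod 17) since 12·10 = 120 ≡ 1, so λ ≡ 12.
  x = λ² - 9 - 4 = 144 - 13 ≡ 12; y = λ·(9 - 12) - 15 ≡ 0. → (12, 0)

(12, 0)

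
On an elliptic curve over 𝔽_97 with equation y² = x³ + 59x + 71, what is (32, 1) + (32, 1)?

(94, 35)

tangent at (32, 1): λ = (3·32² + 59)/(2·1) ≡ 27/2. 2⁻¹ ≡ 49 (mod 97), so λ ≡ 27·49 ≡ 62.
  x = λ² - 32 - 32 = 3844 - 64 ≡ 94; y = λ·(32 - 94) - 1 ≡ 35. → (94, 35)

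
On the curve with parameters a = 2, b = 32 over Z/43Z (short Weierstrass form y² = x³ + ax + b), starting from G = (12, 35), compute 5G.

Repeated addition: build up to 5G.
2G: tangent at (12, 35): λ = (3·12² + 2)/(2·35) ≡ 4/27. 27⁻¹ ≡ 8 (mod 43), so λ ≡ 4·8 ≡ 32.
  x = λ² - 12 - 12 = 1024 - 24 ≡ 11; y = λ·(12 - 11) - 35 ≡ 40. → (11, 40)
3G: (11, 40) + (12, 35). λ = (35 - 40)/(12 - 11) ≡ 38/1 mod 43. 1⁻¹ ≡ 1 (mod 43), so λ ≡ 38.
  x = λ² - 11 - 12 = 1444 - 23 ≡ 2; y = λ·(11 - 2) - 40 ≡ 1. → (2, 1)
4G: (2, 1) + (12, 35). λ = (35 - 1)/(12 - 2) ≡ 34/10 mod 43. 10⁻¹ ≡ 13 (mod 43) since 10·13 = 130 ≡ 1, so λ ≡ 12.
  x = λ² - 2 - 12 = 144 - 14 ≡ 1; y = λ·(2 - 1) - 1 ≡ 11. → (1, 11)
5G: (1, 11) + (12, 35). λ = (35 - 11)/(12 - 1) ≡ 24/11 mod 43. 11⁻¹ ≡ 4 (mod 43), so λ ≡ 10.
  x = λ² - 1 - 12 = 100 - 13 ≡ 1; y = λ·(1 - 1) - 11 ≡ 32. → (1, 32)

(1, 32)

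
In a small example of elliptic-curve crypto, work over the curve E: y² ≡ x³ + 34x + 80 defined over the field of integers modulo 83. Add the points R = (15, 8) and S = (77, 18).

(15, 8) + (77, 18). λ = (18 - 8)/(77 - 15) ≡ 10/62 mod 83. 62⁻¹ ≡ 79 (mod 83), so λ ≡ 43.
  x = λ² - 15 - 77 = 1849 - 92 ≡ 14; y = λ·(15 - 14) - 8 ≡ 35. → (14, 35)

(14, 35)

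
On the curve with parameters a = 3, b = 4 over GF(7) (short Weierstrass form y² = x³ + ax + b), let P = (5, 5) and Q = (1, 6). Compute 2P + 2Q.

(1, 6)

First 2P:
Repeated addition: build up to 2P.
2P: tangent at (5, 5): λ = (3·5² + 3)/(2·5) ≡ 1/3. 3⁻¹ ≡ 5 (mod 7) since 3·5 = 15 ≡ 1, so λ ≡ 1·5 ≡ 5.
  x = λ² - 5 - 5 = 25 - 10 ≡ 1; y = λ·(5 - 1) - 5 ≡ 1. → (1, 1)
2P = (1, 1).
Next 2Q:
Repeated addition: build up to 2Q.
2Q: tangent at (1, 6): λ = (3·1² + 3)/(2·6) ≡ 6/5. 5⁻¹ ≡ 3 (mod 7) since 5·3 = 15 ≡ 1, so λ ≡ 6·3 ≡ 4.
  x = λ² - 1 - 1 = 16 - 2 ≡ 0; y = λ·(1 - 0) - 6 ≡ 5. → (0, 5)
2Q = (0, 5).
Finally 2P + 2Q:
(1, 1) + (0, 5). λ = (5 - 1)/(0 - 1) ≡ 4/6 mod 7. 6⁻¹ ≡ 6 (mod 7), so λ ≡ 3.
  x = λ² - 1 - 0 = 9 - 1 ≡ 1; y = λ·(1 - 1) - 1 ≡ 6. → (1, 6)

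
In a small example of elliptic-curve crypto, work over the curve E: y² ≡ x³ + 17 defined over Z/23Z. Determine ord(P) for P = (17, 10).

12

2P: tangent at (17, 10): λ = (3·17² + 0)/(2·10) ≡ 16/20. 20⁻¹ ≡ 15 (mod 23), so λ ≡ 16·15 ≡ 10.
  x = λ² - 17 - 17 = 100 - 34 ≡ 20; y = λ·(17 - 20) - 10 ≡ 6. → (20, 6)
3P: (20, 6) + (17, 10). λ = (10 - 6)/(17 - 20) ≡ 4/20 mod 23. 20⁻¹ ≡ 15 (mod 23), so λ ≡ 14.
  x = λ² - 20 - 17 = 196 - 37 ≡ 21; y = λ·(20 - 21) - 6 ≡ 3. → (21, 3)
4P: (21, 3) + (17, 10). λ = (10 - 3)/(17 - 21) ≡ 7/19 mod 23. 19⁻¹ ≡ 17 (mod 23), so λ ≡ 4.
  x = λ² - 21 - 17 = 16 - 38 ≡ 1; y = λ·(21 - 1) - 3 ≡ 8. → (1, 8)
5P: (1, 8) + (17, 10). λ = (10 - 8)/(17 - 1) ≡ 2/16 mod 23. 16⁻¹ ≡ 13 (mod 23), so λ ≡ 3.
  x = λ² - 1 - 17 = 9 - 18 ≡ 14; y = λ·(1 - 14) - 8 ≡ 22. → (14, 22)
6P: (14, 22) + (17, 10). λ = (10 - 22)/(17 - 14) ≡ 11/3 mod 23. 3⁻¹ ≡ 8 (mod 23), so λ ≡ 19.
  x = λ² - 14 - 17 = 361 - 31 ≡ 8; y = λ·(14 - 8) - 22 ≡ 0. → (8, 0)
7P: (8, 0) + (17, 10). λ = (10 - 0)/(17 - 8) ≡ 10/9 mod 23. 9⁻¹ ≡ 18 (mod 23), so λ ≡ 19.
  x = λ² - 8 - 17 = 361 - 25 ≡ 14; y = λ·(8 - 14) - 0 ≡ 1. → (14, 1)
8P: (14, 1) + (17, 10). λ = (10 - 1)/(17 - 14) ≡ 9/3 mod 23. 3⁻¹ ≡ 8 (mod 23), so λ ≡ 3.
  x = λ² - 14 - 17 = 9 - 31 ≡ 1; y = λ·(14 - 1) - 1 ≡ 15. → (1, 15)
9P: (1, 15) + (17, 10). λ = (10 - 15)/(17 - 1) ≡ 18/16 mod 23. 16⁻¹ ≡ 13 (mod 23) since 16·13 = 208 ≡ 1, so λ ≡ 4.
  x = λ² - 1 - 17 = 16 - 18 ≡ 21; y = λ·(1 - 21) - 15 ≡ 20. → (21, 20)
10P: (21, 20) + (17, 10). λ = (10 - 20)/(17 - 21) ≡ 13/19 mod 23. 19⁻¹ ≡ 17 (mod 23), so λ ≡ 14.
  x = λ² - 21 - 17 = 196 - 38 ≡ 20; y = λ·(21 - 20) - 20 ≡ 17. → (20, 17)
11P: (20, 17) + (17, 10). λ = (10 - 17)/(17 - 20) ≡ 16/20 mod 23. 20⁻¹ ≡ 15 (mod 23), so λ ≡ 10.
  x = λ² - 20 - 17 = 100 - 37 ≡ 17; y = λ·(20 - 17) - 17 ≡ 13. → (17, 13)
12P: (17, 13) + (17, 10): same x and y₁ ≡ -y₂, so the sum is the point at infinity.
12P = the point at infinity, so the order is 12.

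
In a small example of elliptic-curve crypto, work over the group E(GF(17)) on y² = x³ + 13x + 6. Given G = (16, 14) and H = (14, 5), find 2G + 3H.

First 2G:
Repeated addition: build up to 2G.
2G: tangent at (16, 14): λ = (3·16² + 13)/(2·14) ≡ 16/11. 11⁻¹ ≡ 14 (mod 17), so λ ≡ 16·14 ≡ 3.
  x = λ² - 16 - 16 = 9 - 32 ≡ 11; y = λ·(16 - 11) - 14 ≡ 1. → (11, 1)
2G = (11, 1).
Next 3H:
Repeated addition: build up to 3H.
2H: tangent at (14, 5): λ = (3·14² + 13)/(2·5) ≡ 6/10. 10⁻¹ ≡ 12 (mod 17) since 10·12 = 120 ≡ 1, so λ ≡ 6·12 ≡ 4.
  x = λ² - 14 - 14 = 16 - 28 ≡ 5; y = λ·(14 - 5) - 5 ≡ 14. → (5, 14)
3H: (5, 14) + (14, 5). λ = (5 - 14)/(14 - 5) ≡ 8/9 mod 17. 9⁻¹ ≡ 2 (mod 17), so λ ≡ 16.
  x = λ² - 5 - 14 = 256 - 19 ≡ 16; y = λ·(5 - 16) - 14 ≡ 14. → (16, 14)
3H = (16, 14).
Finally 2G + 3H:
(11, 1) + (16, 14). λ = (14 - 1)/(16 - 11) ≡ 13/5 mod 17. 5⁻¹ ≡ 7 (mod 17) since 5·7 = 35 ≡ 1, so λ ≡ 6.
  x = λ² - 11 - 16 = 36 - 27 ≡ 9; y = λ·(11 - 9) - 1 ≡ 11. → (9, 11)

(9, 11)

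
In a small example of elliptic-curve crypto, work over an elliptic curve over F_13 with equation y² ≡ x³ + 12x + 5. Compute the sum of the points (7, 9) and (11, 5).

(9, 6)

(7, 9) + (11, 5). λ = (5 - 9)/(11 - 7) ≡ 9/4 mod 13. 4⁻¹ ≡ 10 (mod 13) since 4·10 = 40 ≡ 1, so λ ≡ 12.
  x = λ² - 7 - 11 = 144 - 18 ≡ 9; y = λ·(7 - 9) - 9 ≡ 6. → (9, 6)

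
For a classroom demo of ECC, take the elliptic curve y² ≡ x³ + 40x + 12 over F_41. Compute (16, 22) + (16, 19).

O

The two points share x = 16 and their y-coordinates satisfy 22 + 19 ≡ 0 (mod 41), so they are inverses. Their sum is the point at infinity.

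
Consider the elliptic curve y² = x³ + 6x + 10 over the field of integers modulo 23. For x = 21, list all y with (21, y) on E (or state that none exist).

6, 17

x³ + 6x + 10 = 9397 ≡ 13 (mod 23).
Square roots of 13 mod 23: 6 and 17 (since 6² = 36 ≡ 13).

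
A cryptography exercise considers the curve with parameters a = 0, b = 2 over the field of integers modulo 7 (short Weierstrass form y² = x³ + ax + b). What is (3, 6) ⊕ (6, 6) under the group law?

(3, 6) + (6, 6). λ = (6 - 6)/(6 - 3) ≡ 0/3 mod 7. 3⁻¹ ≡ 5 (mod 7) since 3·5 = 15 ≡ 1, so λ ≡ 0.
  x = λ² - 3 - 6 = 0 - 9 ≡ 5; y = λ·(3 - 5) - 6 ≡ 1. → (5, 1)

(5, 1)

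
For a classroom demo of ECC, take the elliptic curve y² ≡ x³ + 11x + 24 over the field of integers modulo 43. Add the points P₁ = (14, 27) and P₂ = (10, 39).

(28, 15)

(14, 27) + (10, 39). λ = (39 - 27)/(10 - 14) ≡ 12/39 mod 43. 39⁻¹ ≡ 32 (mod 43), so λ ≡ 40.
  x = λ² - 14 - 10 = 1600 - 24 ≡ 28; y = λ·(14 - 28) - 27 ≡ 15. → (28, 15)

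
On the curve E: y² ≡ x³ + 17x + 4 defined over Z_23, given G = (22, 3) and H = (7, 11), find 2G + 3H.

First 2G:
Repeated addition: build up to 2G.
2G: tangent at (22, 3): λ = (3·22² + 17)/(2·3) ≡ 20/6. 6⁻¹ ≡ 4 (mod 23), so λ ≡ 20·4 ≡ 11.
  x = λ² - 22 - 22 = 121 - 44 ≡ 8; y = λ·(22 - 8) - 3 ≡ 13. → (8, 13)
2G = (8, 13).
Next 3H:
Repeated addition: build up to 3H.
2H: tangent at (7, 11): λ = (3·7² + 17)/(2·11) ≡ 3/22. 22⁻¹ ≡ 22 (mod 23), so λ ≡ 3·22 ≡ 20.
  x = λ² - 7 - 7 = 400 - 14 ≡ 18; y = λ·(7 - 18) - 11 ≡ 22. → (18, 22)
3H: (18, 22) + (7, 11). λ = (11 - 22)/(7 - 18) ≡ 12/12 mod 23. 12⁻¹ ≡ 2 (mod 23) since 12·2 = 24 ≡ 1, so λ ≡ 1.
  x = λ² - 18 - 7 = 1 - 25 ≡ 22; y = λ·(18 - 22) - 22 ≡ 20. → (22, 20)
3H = (22, 20).
Finally 2G + 3H:
(8, 13) + (22, 20). λ = (20 - 13)/(22 - 8) ≡ 7/14 mod 23. 14⁻¹ ≡ 5 (mod 23), so λ ≡ 12.
  x = λ² - 8 - 22 = 144 - 30 ≡ 22; y = λ·(8 - 22) - 13 ≡ 3. → (22, 3)

(22, 3)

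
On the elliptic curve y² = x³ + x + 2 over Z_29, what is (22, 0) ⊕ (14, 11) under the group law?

(18, 9)

(22, 0) + (14, 11). λ = (11 - 0)/(14 - 22) ≡ 11/21 mod 29. 21⁻¹ ≡ 18 (mod 29), so λ ≡ 24.
  x = λ² - 22 - 14 = 576 - 36 ≡ 18; y = λ·(22 - 18) - 0 ≡ 9. → (18, 9)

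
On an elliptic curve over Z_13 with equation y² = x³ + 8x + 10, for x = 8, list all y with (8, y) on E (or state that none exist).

x³ + 8x + 10 = 586 ≡ 1 (mod 13).
Square roots of 1 mod 13: 1 and 12 (since 1² = 1 ≡ 1).

1, 12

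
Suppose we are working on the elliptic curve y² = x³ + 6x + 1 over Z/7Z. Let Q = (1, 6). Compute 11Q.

Repeated addition: build up to 11Q.
2Q: tangent at (1, 6): λ = (3·1² + 6)/(2·6) ≡ 2/5. 5⁻¹ ≡ 3 (mod 7), so λ ≡ 2·3 ≡ 6.
  x = λ² - 1 - 1 = 36 - 2 ≡ 6; y = λ·(1 - 6) - 6 ≡ 6. → (6, 6)
3Q: (6, 6) + (1, 6). λ = (6 - 6)/(1 - 6) ≡ 0/2 mod 7. 2⁻¹ ≡ 4 (mod 7), so λ ≡ 0.
  x = λ² - 6 - 1 = 0 - 7 ≡ 0; y = λ·(6 - 0) - 6 ≡ 1. → (0, 1)
4Q: (0, 1) + (1, 6). λ = (6 - 1)/(1 - 0) ≡ 5/1 mod 7. 1⁻¹ ≡ 1 (mod 7) since 1·1 = 1 ≡ 1, so λ ≡ 5.
  x = λ² - 0 - 1 = 25 - 1 ≡ 3; y = λ·(0 - 3) - 1 ≡ 5. → (3, 5)
5Q: (3, 5) + (1, 6). λ = (6 - 5)/(1 - 3) ≡ 1/5 mod 7. 5⁻¹ ≡ 3 (mod 7) since 5·3 = 15 ≡ 1, so λ ≡ 3.
  x = λ² - 3 - 1 = 9 - 4 ≡ 5; y = λ·(3 - 5) - 5 ≡ 3. → (5, 3)
6Q: (5, 3) + (1, 6). λ = (6 - 3)/(1 - 5) ≡ 3/3 mod 7. 3⁻¹ ≡ 5 (mod 7) since 3·5 = 15 ≡ 1, so λ ≡ 1.
  x = λ² - 5 - 1 = 1 - 6 ≡ 2; y = λ·(5 - 2) - 3 ≡ 0. → (2, 0)
7Q: (2, 0) + (1, 6). λ = (6 - 0)/(1 - 2) ≡ 6/6 mod 7. 6⁻¹ ≡ 6 (mod 7) since 6·6 = 36 ≡ 1, so λ ≡ 1.
  x = λ² - 2 - 1 = 1 - 3 ≡ 5; y = λ·(2 - 5) - 0 ≡ 4. → (5, 4)
8Q: (5, 4) + (1, 6). λ = (6 - 4)/(1 - 5) ≡ 2/3 mod 7. 3⁻¹ ≡ 5 (mod 7), so λ ≡ 3.
  x = λ² - 5 - 1 = 9 - 6 ≡ 3; y = λ·(5 - 3) - 4 ≡ 2. → (3, 2)
9Q: (3, 2) + (1, 6). λ = (6 - 2)/(1 - 3) ≡ 4/5 mod 7. 5⁻¹ ≡ 3 (mod 7), so λ ≡ 5.
  x = λ² - 3 - 1 = 25 - 4 ≡ 0; y = λ·(3 - 0) - 2 ≡ 6. → (0, 6)
10Q: (0, 6) + (1, 6). λ = (6 - 6)/(1 - 0) ≡ 0/1 mod 7. 1⁻¹ ≡ 1 (mod 7) since 1·1 = 1 ≡ 1, so λ ≡ 0.
  x = λ² - 0 - 1 = 0 - 1 ≡ 6; y = λ·(0 - 6) - 6 ≡ 1. → (6, 1)
11Q: (6, 1) + (1, 6). λ = (6 - 1)/(1 - 6) ≡ 5/2 mod 7. 2⁻¹ ≡ 4 (mod 7) since 2·4 = 8 ≡ 1, so λ ≡ 6.
  x = λ² - 6 - 1 = 36 - 7 ≡ 1; y = λ·(6 - 1) - 1 ≡ 1. → (1, 1)

(1, 1)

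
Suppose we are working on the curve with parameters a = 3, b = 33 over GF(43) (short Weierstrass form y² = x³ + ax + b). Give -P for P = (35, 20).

(35, 23)

-(35, 20) = (35, -20 mod 43) = (35, 23).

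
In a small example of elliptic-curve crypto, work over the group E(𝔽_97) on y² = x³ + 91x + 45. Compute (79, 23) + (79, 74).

The two points share x = 79 and their y-coordinates satisfy 23 + 74 ≡ 0 (mod 97), so they are inverses. Their sum is 𝒪.

O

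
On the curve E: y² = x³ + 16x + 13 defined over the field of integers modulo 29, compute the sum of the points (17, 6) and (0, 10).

(17, 6) + (0, 10). λ = (10 - 6)/(0 - 17) ≡ 4/12 mod 29. 12⁻¹ ≡ 17 (mod 29) since 12·17 = 204 ≡ 1, so λ ≡ 10.
  x = λ² - 17 - 0 = 100 - 17 ≡ 25; y = λ·(17 - 25) - 6 ≡ 1. → (25, 1)

(25, 1)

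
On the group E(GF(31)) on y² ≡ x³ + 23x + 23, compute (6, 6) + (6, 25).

O

The two points share x = 6 and their y-coordinates satisfy 6 + 25 ≡ 0 (mod 31), so they are inverses. Their sum is O.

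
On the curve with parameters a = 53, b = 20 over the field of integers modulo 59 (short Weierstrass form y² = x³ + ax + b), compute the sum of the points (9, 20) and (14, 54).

(9, 20) + (14, 54). λ = (54 - 20)/(14 - 9) ≡ 34/5 mod 59. 5⁻¹ ≡ 12 (mod 59) since 5·12 = 60 ≡ 1, so λ ≡ 54.
  x = λ² - 9 - 14 = 2916 - 23 ≡ 2; y = λ·(9 - 2) - 20 ≡ 4. → (2, 4)

(2, 4)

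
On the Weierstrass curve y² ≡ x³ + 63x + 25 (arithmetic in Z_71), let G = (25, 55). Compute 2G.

(57, 37)

tangent at (25, 55): λ = (3·25² + 63)/(2·55) ≡ 21/39. 39⁻¹ ≡ 51 (mod 71), so λ ≡ 21·51 ≡ 6.
  x = λ² - 25 - 25 = 36 - 50 ≡ 57; y = λ·(25 - 57) - 55 ≡ 37. → (57, 37)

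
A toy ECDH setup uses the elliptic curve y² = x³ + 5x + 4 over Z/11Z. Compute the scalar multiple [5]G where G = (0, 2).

(0, 2)

Repeated addition: build up to 5G.
2G: tangent at (0, 2): λ = (3·0² + 5)/(2·2) ≡ 5/4. 4⁻¹ ≡ 3 (mod 11), so λ ≡ 5·3 ≡ 4.
  x = λ² - 0 - 0 = 16 - 0 ≡ 5; y = λ·(0 - 5) - 2 ≡ 0. → (5, 0)
3G: (5, 0) + (0, 2). λ = (2 - 0)/(0 - 5) ≡ 2/6 mod 11. 6⁻¹ ≡ 2 (mod 11) since 6·2 = 12 ≡ 1, so λ ≡ 4.
  x = λ² - 5 - 0 = 16 - 5 ≡ 0; y = λ·(5 - 0) - 0 ≡ 9. → (0, 9)
4G: (0, 9) + (0, 2): same x and y₁ ≡ -y₂, so the sum is O.
5G: O + (0, 2) = (0, 2) (identity).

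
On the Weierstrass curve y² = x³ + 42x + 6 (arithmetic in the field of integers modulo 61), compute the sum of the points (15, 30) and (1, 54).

(33, 27)

(15, 30) + (1, 54). λ = (54 - 30)/(1 - 15) ≡ 24/47 mod 61. 47⁻¹ ≡ 13 (mod 61) since 47·13 = 611 ≡ 1, so λ ≡ 7.
  x = λ² - 15 - 1 = 49 - 16 ≡ 33; y = λ·(15 - 33) - 30 ≡ 27. → (33, 27)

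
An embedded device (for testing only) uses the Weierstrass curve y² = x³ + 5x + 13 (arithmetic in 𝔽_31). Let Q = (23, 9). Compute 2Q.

(18, 13)

tangent at (23, 9): λ = (3·23² + 5)/(2·9) ≡ 11/18. 18⁻¹ ≡ 19 (mod 31), so λ ≡ 11·19 ≡ 23.
  x = λ² - 23 - 23 = 529 - 46 ≡ 18; y = λ·(23 - 18) - 9 ≡ 13. → (18, 13)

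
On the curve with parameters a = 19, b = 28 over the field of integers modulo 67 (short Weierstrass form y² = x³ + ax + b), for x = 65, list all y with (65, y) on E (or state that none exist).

7, 60

x³ + 19x + 28 = 275888 ≡ 49 (mod 67).
Square roots of 49 mod 67: 7 and 60 (since 7² = 49 ≡ 49).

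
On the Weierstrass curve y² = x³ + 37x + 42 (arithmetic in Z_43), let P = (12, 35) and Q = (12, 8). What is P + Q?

O

The two points share x = 12 and their y-coordinates satisfy 35 + 8 ≡ 0 (mod 43), so they are inverses. Their sum is O.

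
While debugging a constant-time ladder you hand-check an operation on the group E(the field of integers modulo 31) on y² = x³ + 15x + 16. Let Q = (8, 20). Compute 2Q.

(17, 21)

tangent at (8, 20): λ = (3·8² + 15)/(2·20) ≡ 21/9. 9⁻¹ ≡ 7 (mod 31), so λ ≡ 21·7 ≡ 23.
  x = λ² - 8 - 8 = 529 - 16 ≡ 17; y = λ·(8 - 17) - 20 ≡ 21. → (17, 21)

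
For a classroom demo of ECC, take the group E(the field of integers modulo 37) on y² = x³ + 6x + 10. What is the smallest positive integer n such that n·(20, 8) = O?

2P: tangent at (20, 8): λ = (3·20² + 6)/(2·8) ≡ 22/16. 16⁻¹ ≡ 7 (mod 37) since 16·7 = 112 ≡ 1, so λ ≡ 22·7 ≡ 6.
  x = λ² - 20 - 20 = 36 - 40 ≡ 33; y = λ·(20 - 33) - 8 ≡ 25. → (33, 25)
3P: (33, 25) + (20, 8). λ = (8 - 25)/(20 - 33) ≡ 20/24 mod 37. 24⁻¹ ≡ 17 (mod 37), so λ ≡ 7.
  x = λ² - 33 - 20 = 49 - 53 ≡ 33; y = λ·(33 - 33) - 25 ≡ 12. → (33, 12)
4P: (33, 12) + (20, 8). λ = (8 - 12)/(20 - 33) ≡ 33/24 mod 37. 24⁻¹ ≡ 17 (mod 37), so λ ≡ 6.
  x = λ² - 33 - 20 = 36 - 53 ≡ 20; y = λ·(33 - 20) - 12 ≡ 29. → (20, 29)
5P: (20, 29) + (20, 8): same x and y₁ ≡ -y₂, so the sum is O.
5P = O, so the order is 5.

5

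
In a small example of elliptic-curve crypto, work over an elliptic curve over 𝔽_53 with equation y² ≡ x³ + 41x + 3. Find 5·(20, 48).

Write P = (20, 48).
Double-and-add on 5 = (101)₂. Start with P = (20, 48) for the leading 1-bit.
double: tangent at (20, 48): λ = (3·20² + 41)/(2·48) ≡ 22/43. 43⁻¹ ≡ 37 (mod 53), so λ ≡ 22·37 ≡ 19.
  x = λ² - 20 - 20 = 361 - 40 ≡ 3; y = λ·(20 - 3) - 48 ≡ 10. → (3, 10)
double: tangent at (3, 10): λ = (3·3² + 41)/(2·10) ≡ 15/20. 20⁻¹ ≡ 8 (mod 53), so λ ≡ 15·8 ≡ 14.
  x = λ² - 3 - 3 = 196 - 6 ≡ 31; y = λ·(3 - 31) - 10 ≡ 22. → (31, 22)
add P: (31, 22) + (20, 48). λ = (48 - 22)/(20 - 31) ≡ 26/42 mod 53. 42⁻¹ ≡ 24 (mod 53), so λ ≡ 41.
  x = λ² - 31 - 20 = 1681 - 51 ≡ 40; y = λ·(31 - 40) - 22 ≡ 33. → (40, 33)

(40, 33)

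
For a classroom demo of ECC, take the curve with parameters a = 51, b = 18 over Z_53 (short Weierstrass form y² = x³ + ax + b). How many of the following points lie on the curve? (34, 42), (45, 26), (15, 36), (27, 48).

(34, 42): 42² ≡ 15, rhs ≡ 34 → off.
(45, 26): 26² ≡ 40, rhs ≡ 52 → off.
(15, 36): 36² ≡ 24, rhs ≡ 24 → on.
(27, 48): 48² ≡ 25, rhs ≡ 37 → off.

1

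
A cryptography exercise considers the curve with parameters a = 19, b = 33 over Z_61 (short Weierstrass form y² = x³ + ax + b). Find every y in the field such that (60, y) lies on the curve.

14, 47

x³ + 19x + 33 = 217173 ≡ 13 (mod 61).
Square roots of 13 mod 61: 14 and 47 (since 14² = 196 ≡ 13).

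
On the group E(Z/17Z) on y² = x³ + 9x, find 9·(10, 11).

(10, 6)

Write Q = (10, 11).
Double-and-add on 9 = (1001)₂. Start with Q = (10, 11) for the leading 1-bit.
double: tangent at (10, 11): λ = (3·10² + 9)/(2·11) ≡ 3/5. 5⁻¹ ≡ 7 (mod 17), so λ ≡ 3·7 ≡ 4.
  x = λ² - 10 - 10 = 16 - 20 ≡ 13; y = λ·(10 - 13) - 11 ≡ 11. → (13, 11)
double: tangent at (13, 11): λ = (3·13² + 9)/(2·11) ≡ 6/5. 5⁻¹ ≡ 7 (mod 17), so λ ≡ 6·7 ≡ 8.
  x = λ² - 13 - 13 = 64 - 26 ≡ 4; y = λ·(13 - 4) - 11 ≡ 10. → (4, 10)
double: tangent at (4, 10): λ = (3·4² + 9)/(2·10) ≡ 6/3. 3⁻¹ ≡ 6 (mod 17), so λ ≡ 6·6 ≡ 2.
  x = λ² - 4 - 4 = 4 - 8 ≡ 13; y = λ·(4 - 13) - 10 ≡ 6. → (13, 6)
add Q: (13, 6) + (10, 11). λ = (11 - 6)/(10 - 13) ≡ 5/14 mod 17. 14⁻¹ ≡ 11 (mod 17), so λ ≡ 4.
  x = λ² - 13 - 10 = 16 - 23 ≡ 10; y = λ·(13 - 10) - 6 ≡ 6. → (10, 6)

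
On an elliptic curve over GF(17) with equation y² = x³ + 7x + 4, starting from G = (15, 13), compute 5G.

Repeated addition: build up to 5G.
2G: tangent at (15, 13): λ = (3·15² + 7)/(2·13) ≡ 2/9. 9⁻¹ ≡ 2 (mod 17) since 9·2 = 18 ≡ 1, so λ ≡ 2·2 ≡ 4.
  x = λ² - 15 - 15 = 16 - 30 ≡ 3; y = λ·(15 - 3) - 13 ≡ 1. → (3, 1)
3G: (3, 1) + (15, 13). λ = (13 - 1)/(15 - 3) ≡ 12/12 mod 17. 12⁻¹ ≡ 10 (mod 17) since 12·10 = 120 ≡ 1, so λ ≡ 1.
  x = λ² - 3 - 15 = 1 - 18 ≡ 0; y = λ·(3 - 0) - 1 ≡ 2. → (0, 2)
4G: (0, 2) + (15, 13). λ = (13 - 2)/(15 - 0) ≡ 11/15 mod 17. 15⁻¹ ≡ 8 (mod 17), so λ ≡ 3.
  x = λ² - 0 - 15 = 9 - 15 ≡ 11; y = λ·(0 - 11) - 2 ≡ 16. → (11, 16)
5G: (11, 16) + (15, 13). λ = (13 - 16)/(15 - 11) ≡ 14/4 mod 17. 4⁻¹ ≡ 13 (mod 17), so λ ≡ 12.
  x = λ² - 11 - 15 = 144 - 26 ≡ 16; y = λ·(11 - 16) - 16 ≡ 9. → (16, 9)

(16, 9)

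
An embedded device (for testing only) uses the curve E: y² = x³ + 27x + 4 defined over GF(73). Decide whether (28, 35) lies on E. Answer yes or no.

y² = 35² ≡ 57; x³ + 27x + 4 = 22712 ≡ 9 (mod 73). 57 ≠ 9.

no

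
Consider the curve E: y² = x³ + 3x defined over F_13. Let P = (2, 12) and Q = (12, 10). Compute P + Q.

(2, 12) + (12, 10). λ = (10 - 12)/(12 - 2) ≡ 11/10 mod 13. 10⁻¹ ≡ 4 (mod 13) since 10·4 = 40 ≡ 1, so λ ≡ 5.
  x = λ² - 2 - 12 = 25 - 14 ≡ 11; y = λ·(2 - 11) - 12 ≡ 8. → (11, 8)

(11, 8)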